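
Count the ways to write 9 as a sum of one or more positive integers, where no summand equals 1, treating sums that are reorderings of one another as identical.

8

Enumerating:
9
2 + 7
3 + 6
4 + 5
2 + 2 + 5
2 + 3 + 4
3 + 3 + 3
2 + 2 + 2 + 3
Counting gives 8.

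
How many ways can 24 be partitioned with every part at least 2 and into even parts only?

77

There are 77 such partitions.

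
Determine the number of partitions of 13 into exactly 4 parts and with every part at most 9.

17

The partitions of 13 that satisfy the conditions:
1+1+2+9
1+1+3+8
1+2+2+8
1+1+4+7
1+2+3+7
2+2+2+7
1+1+5+6
1+2+4+6
1+3+3+6
2+2+3+6
1+2+5+5
1+3+4+5
2+2+4+5
2+3+3+5
1+4+4+4
2+3+4+4
3+3+3+4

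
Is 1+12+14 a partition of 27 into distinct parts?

Yes

The parts sum to 27, and the condition 'all summands are distinct' holds.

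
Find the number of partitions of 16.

Counting exhaustively, 231 partitions satisfy the conditions.

231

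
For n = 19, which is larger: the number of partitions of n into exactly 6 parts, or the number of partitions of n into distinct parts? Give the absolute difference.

Partitions of 19 into exactly 6 parts: 71.
Partitions of 19 into distinct parts: 54.
|71 − 54| = 17.

17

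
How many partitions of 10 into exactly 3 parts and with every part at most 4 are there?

2

Enumerating:
2, 4, 4
3, 3, 4
That's 2 in total.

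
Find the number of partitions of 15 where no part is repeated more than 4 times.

Counting exhaustively, 127 partitions satisfy the conditions.

127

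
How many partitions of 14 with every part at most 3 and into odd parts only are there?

Enumerating:
3+3+3+3+1+1
3+3+3+1+1+1+1+1
3+3+1+1+1+1+1+1+1+1
3+1+1+1+1+1+1+1+1+1+1+1
1+1+1+1+1+1+1+1+1+1+1+1+1+1
Counting gives 5.

5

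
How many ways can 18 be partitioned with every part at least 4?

16

Enumerating:
18
14,4
13,5
12,6
11,7
10,8
10,4,4
9,9
9,5,4
8,6,4
8,5,5
7,7,4
7,6,5
6,6,6
6,4,4,4
5,5,4,4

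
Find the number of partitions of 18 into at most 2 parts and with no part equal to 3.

The partitions of 18 that satisfy the conditions:
18
17, 1
16, 2
14, 4
13, 5
12, 6
11, 7
10, 8
9, 9
Counting gives 9.

9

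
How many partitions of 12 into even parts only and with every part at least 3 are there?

4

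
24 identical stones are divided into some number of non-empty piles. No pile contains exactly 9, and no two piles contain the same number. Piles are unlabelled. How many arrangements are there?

Systematic enumeration (by largest part, then next-largest, …) yields 99.

99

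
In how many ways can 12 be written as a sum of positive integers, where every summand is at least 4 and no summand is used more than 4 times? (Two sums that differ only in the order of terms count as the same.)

They are:
12
8, 4
7, 5
6, 6
4, 4, 4

5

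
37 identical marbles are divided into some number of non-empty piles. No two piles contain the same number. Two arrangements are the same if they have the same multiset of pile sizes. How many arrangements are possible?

A full systematic count gives 760.

760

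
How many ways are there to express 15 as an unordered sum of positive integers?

Systematic enumeration (by largest part, then next-largest, …) yields 176.

176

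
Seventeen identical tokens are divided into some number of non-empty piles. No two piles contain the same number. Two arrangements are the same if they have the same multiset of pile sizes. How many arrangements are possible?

There are too many to list fully; the first 12 (by largest part) are:
17
1, 16
2, 15
3, 14
1, 2, 14
4, 13
1, 3, 13
5, 12
1, 4, 12
2, 3, 12
6, 11
1, 5, 11
…and 26 more, for 38 total.

38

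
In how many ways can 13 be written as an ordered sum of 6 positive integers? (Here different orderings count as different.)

A composition of 13 into 6 positive parts is chosen by placing 5 dividers among the 12 gaps between 13 units: C(12,5) = 792.

792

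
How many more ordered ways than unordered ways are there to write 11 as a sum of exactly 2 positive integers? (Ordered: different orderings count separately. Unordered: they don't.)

Compositions: C(10,1) = 10.
Partitions of 11 into exactly 2 parts: 5.
Difference: 10 − 5 = 5.

5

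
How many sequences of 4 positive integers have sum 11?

120

Place 3 bars in the 10 internal gaps of a row of 11 dots: C(10,3) = 120.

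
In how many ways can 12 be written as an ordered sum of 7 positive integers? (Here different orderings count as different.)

A composition of 12 into 7 positive parts is chosen by placing 6 dividers among the 11 gaps between 12 units: C(11,6) = 462.

462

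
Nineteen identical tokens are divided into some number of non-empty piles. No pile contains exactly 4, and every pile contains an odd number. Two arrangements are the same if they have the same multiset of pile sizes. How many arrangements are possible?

54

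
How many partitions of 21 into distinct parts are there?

76

Counting exhaustively, 76 partitions satisfy the conditions.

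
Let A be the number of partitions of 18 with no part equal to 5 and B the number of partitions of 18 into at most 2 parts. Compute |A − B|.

274

Partitions of 18 with no part equal to 5: 284.
Partitions of 18 into at most 2 parts: 10.
|284 − 10| = 274.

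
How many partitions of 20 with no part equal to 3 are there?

330

There are 330 such partitions.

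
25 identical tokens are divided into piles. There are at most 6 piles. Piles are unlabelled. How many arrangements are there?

612

Enumerating by decreasing first part gives 612 partitions in all.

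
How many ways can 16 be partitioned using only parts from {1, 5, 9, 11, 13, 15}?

Listing the qualifying partitions of 16:
15 + 1
13 + 1 + 1 + 1
11 + 5
11 + 1 + 1 + 1 + 1 + 1
9 + 5 + 1 + 1
9 + 1 + 1 + 1 + 1 + 1 + 1 + 1
5 + 5 + 5 + 1
5 + 5 + 1 + 1 + 1 + 1 + 1 + 1
5 + 1 + 1 + 1 + 1 + 1 + 1 + 1 + 1 + 1 + 1 + 1
1 + 1 + 1 + 1 + 1 + 1 + 1 + 1 + 1 + 1 + 1 + 1 + 1 + 1 + 1 + 1

10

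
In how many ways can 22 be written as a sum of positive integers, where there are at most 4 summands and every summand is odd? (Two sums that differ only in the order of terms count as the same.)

24

Listing the qualifying partitions of 22:
21,1
19,3
19,1,1,1
17,5
17,3,1,1
15,7
15,5,1,1
15,3,3,1
13,9
13,7,1,1
13,5,3,1
13,3,3,3
11,11
11,9,1,1
11,7,3,1
11,5,5,1
11,5,3,3
9,9,3,1
9,7,5,1
9,7,3,3
9,5,5,3
7,7,7,1
7,7,5,3
7,5,5,5
Counting gives 24.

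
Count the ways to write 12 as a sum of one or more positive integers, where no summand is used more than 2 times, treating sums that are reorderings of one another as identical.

There are too many to list fully; the first 12 (by largest part) are:
12
1, 11
2, 10
1, 1, 10
3, 9
1, 2, 9
4, 8
1, 3, 8
2, 2, 8
1, 1, 2, 8
5, 7
1, 4, 7
…and 24 more, for 36 total.

36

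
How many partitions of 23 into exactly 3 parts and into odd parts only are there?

14

The partitions of 23 that satisfy the conditions:
21, 1, 1
19, 3, 1
17, 5, 1
17, 3, 3
15, 7, 1
15, 5, 3
13, 9, 1
13, 7, 3
13, 5, 5
11, 11, 1
11, 9, 3
11, 7, 5
9, 9, 5
9, 7, 7
Counting gives 14.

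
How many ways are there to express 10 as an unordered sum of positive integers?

42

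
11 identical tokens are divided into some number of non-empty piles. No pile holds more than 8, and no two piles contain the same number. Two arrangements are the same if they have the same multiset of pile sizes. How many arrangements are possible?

9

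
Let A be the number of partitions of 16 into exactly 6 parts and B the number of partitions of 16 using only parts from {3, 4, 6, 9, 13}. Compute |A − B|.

Partitions of 16 into exactly 6 parts: 35.
Partitions of 16 using only parts from {3, 4, 6, 9, 13}: 6.
|35 − 6| = 29.

29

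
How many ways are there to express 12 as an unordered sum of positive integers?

A full systematic count gives 77.

77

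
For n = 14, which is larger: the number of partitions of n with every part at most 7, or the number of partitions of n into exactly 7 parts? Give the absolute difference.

90

Partitions of 14 with every part at most 7: 105.
Partitions of 14 into exactly 7 parts: 15.
|105 − 15| = 90.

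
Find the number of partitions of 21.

792

Counting exhaustively, 792 partitions satisfy the conditions.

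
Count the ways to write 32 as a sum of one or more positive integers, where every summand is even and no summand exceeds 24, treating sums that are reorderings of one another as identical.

224

Systematic enumeration (by largest part, then next-largest, …) yields 224.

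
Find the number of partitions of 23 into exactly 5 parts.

A full systematic count gives 141.

141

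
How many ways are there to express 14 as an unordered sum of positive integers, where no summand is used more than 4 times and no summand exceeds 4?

24

They are:
4, 4, 4, 2
4, 4, 4, 1, 1
4, 4, 3, 3
4, 4, 3, 2, 1
4, 4, 3, 1, 1, 1
4, 4, 2, 2, 2
4, 4, 2, 2, 1, 1
4, 4, 2, 1, 1, 1, 1
4, 3, 3, 3, 1
4, 3, 3, 2, 2
4, 3, 3, 2, 1, 1
4, 3, 3, 1, 1, 1, 1
4, 3, 2, 2, 2, 1
4, 3, 2, 2, 1, 1, 1
4, 2, 2, 2, 2, 1, 1
4, 2, 2, 2, 1, 1, 1, 1
3, 3, 3, 3, 2
3, 3, 3, 3, 1, 1
3, 3, 3, 2, 2, 1
3, 3, 3, 2, 1, 1, 1
3, 3, 2, 2, 2, 2
3, 3, 2, 2, 2, 1, 1
3, 3, 2, 2, 1, 1, 1, 1
3, 2, 2, 2, 2, 1, 1, 1
Counting gives 24.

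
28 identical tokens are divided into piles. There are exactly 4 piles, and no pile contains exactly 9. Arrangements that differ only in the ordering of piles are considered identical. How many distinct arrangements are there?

139

Systematic enumeration (by largest part, then next-largest, …) yields 139.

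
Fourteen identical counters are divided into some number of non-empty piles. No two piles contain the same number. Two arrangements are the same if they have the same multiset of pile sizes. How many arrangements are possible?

22

The partitions of 14 that satisfy the conditions:
14
13 + 1
12 + 2
11 + 3
11 + 2 + 1
10 + 4
10 + 3 + 1
9 + 5
9 + 4 + 1
9 + 3 + 2
8 + 6
8 + 5 + 1
8 + 4 + 2
8 + 3 + 2 + 1
7 + 6 + 1
7 + 5 + 2
7 + 4 + 3
7 + 4 + 2 + 1
6 + 5 + 3
6 + 5 + 2 + 1
6 + 4 + 3 + 1
5 + 4 + 3 + 2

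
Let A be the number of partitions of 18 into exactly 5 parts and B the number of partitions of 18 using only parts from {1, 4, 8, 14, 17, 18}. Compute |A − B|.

44

Partitions of 18 into exactly 5 parts: 57.
Partitions of 18 using only parts from {1, 4, 8, 14, 17, 18}: 13.
|57 − 13| = 44.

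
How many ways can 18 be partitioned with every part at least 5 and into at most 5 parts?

9

Listing the qualifying partitions of 18:
18
5 + 13
6 + 12
7 + 11
8 + 10
9 + 9
5 + 5 + 8
5 + 6 + 7
6 + 6 + 6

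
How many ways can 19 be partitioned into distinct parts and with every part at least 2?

29

A partial list (first 12 by largest part):
19
17 + 2
16 + 3
15 + 4
14 + 5
14 + 3 + 2
13 + 6
13 + 4 + 2
12 + 7
12 + 5 + 2
12 + 4 + 3
11 + 8
…and 17 more, for 29 total.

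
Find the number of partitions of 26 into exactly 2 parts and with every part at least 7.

7

Listing the qualifying partitions of 26:
19 + 7
18 + 8
17 + 9
16 + 10
15 + 11
14 + 12
13 + 13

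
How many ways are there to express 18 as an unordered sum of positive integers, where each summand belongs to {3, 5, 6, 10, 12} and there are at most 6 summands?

They are:
6+12
3+3+12
3+5+10
6+6+6
3+3+6+6
3+3+3+3+6
3+5+5+5
3+3+3+3+3+3

8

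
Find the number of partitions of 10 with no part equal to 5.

35

There are too many to list fully; the first 12 (by largest part) are:
10
9,1
8,2
8,1,1
7,3
7,2,1
7,1,1,1
6,4
6,3,1
6,2,2
6,2,1,1
6,1,1,1,1
…and 23 more, for 35 total.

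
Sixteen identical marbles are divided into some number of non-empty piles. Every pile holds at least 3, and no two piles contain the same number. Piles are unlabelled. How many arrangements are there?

10

Enumerating:
16
13 + 3
12 + 4
11 + 5
10 + 6
9 + 7
9 + 4 + 3
8 + 5 + 3
7 + 6 + 3
7 + 5 + 4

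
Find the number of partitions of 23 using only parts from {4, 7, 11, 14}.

Listing the qualifying partitions of 23:
11 + 4 + 4 + 4
7 + 4 + 4 + 4 + 4
That's 2 in total.

2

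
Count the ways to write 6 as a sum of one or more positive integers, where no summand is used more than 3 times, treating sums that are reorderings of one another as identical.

9

They are:
6
1, 5
2, 4
1, 1, 4
3, 3
1, 2, 3
1, 1, 1, 3
2, 2, 2
1, 1, 2, 2
Counting gives 9.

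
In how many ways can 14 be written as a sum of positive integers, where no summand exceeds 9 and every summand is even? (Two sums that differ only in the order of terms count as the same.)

Listing the qualifying partitions of 14:
6, 8
2, 4, 8
2, 2, 2, 8
2, 6, 6
4, 4, 6
2, 2, 4, 6
2, 2, 2, 2, 6
2, 4, 4, 4
2, 2, 2, 4, 4
2, 2, 2, 2, 2, 4
2, 2, 2, 2, 2, 2, 2

11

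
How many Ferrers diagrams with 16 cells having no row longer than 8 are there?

186

Counting exhaustively, 186 partitions satisfy the conditions.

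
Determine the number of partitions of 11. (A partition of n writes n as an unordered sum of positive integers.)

56

A partial list (first 12 by largest part):
11
10 + 1
9 + 2
9 + 1 + 1
8 + 3
8 + 2 + 1
8 + 1 + 1 + 1
7 + 4
7 + 3 + 1
7 + 2 + 2
7 + 2 + 1 + 1
7 + 1 + 1 + 1 + 1
…and 44 more, for 56 total.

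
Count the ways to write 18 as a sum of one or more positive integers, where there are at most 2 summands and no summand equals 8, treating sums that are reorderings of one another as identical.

9

They are:
18
17,1
16,2
15,3
14,4
13,5
12,6
11,7
9,9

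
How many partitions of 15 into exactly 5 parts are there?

30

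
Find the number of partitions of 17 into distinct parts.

38

There are too many to list fully; the first 12 (by largest part) are:
17
16+1
15+2
14+3
14+2+1
13+4
13+3+1
12+5
12+4+1
12+3+2
11+6
11+5+1
…and 26 more, for 38 total.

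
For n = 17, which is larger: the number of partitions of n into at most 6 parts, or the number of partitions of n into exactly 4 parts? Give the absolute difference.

124

Partitions of 17 into at most 6 parts: 163.
Partitions of 17 into exactly 4 parts: 39.
|163 − 39| = 124.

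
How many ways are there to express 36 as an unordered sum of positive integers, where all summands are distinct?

668

A full systematic count gives 668.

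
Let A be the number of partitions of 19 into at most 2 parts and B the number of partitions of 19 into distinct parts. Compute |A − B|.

44

Partitions of 19 into at most 2 parts: 10.
Partitions of 19 into distinct parts: 54.
|10 − 54| = 44.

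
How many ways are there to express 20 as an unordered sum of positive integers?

627

Systematic enumeration (by largest part, then next-largest, …) yields 627.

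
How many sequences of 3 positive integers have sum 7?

Place 2 bars in the 6 internal gaps of a row of 7 dots: C(6,2) = 15.

15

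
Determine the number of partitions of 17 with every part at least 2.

66

There are too many to list fully; the first 12 (by largest part) are:
17
15+2
14+3
13+4
13+2+2
12+5
12+3+2
11+6
11+4+2
11+3+3
11+2+2+2
10+7
…and 54 more, for 66 total.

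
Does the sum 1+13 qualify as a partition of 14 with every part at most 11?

No

The parts sum to 14, and the condition 'no summand exceeds 11' is violated.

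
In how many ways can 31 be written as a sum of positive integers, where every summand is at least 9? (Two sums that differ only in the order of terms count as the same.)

They are:
31
22+9
21+10
20+11
19+12
18+13
17+14
16+15
13+9+9
12+10+9
11+11+9
11+10+10

12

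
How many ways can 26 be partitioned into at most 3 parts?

70

There are too many to list fully; the first 12 (by largest part) are:
26
25 + 1
24 + 2
24 + 1 + 1
23 + 3
23 + 2 + 1
22 + 4
22 + 3 + 1
22 + 2 + 2
21 + 5
21 + 4 + 1
21 + 3 + 2
…and 58 more, for 70 total.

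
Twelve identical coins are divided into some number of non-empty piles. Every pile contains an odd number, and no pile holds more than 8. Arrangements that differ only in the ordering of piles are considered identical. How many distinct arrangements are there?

12

Listing the qualifying partitions of 12:
7+5
7+3+1+1
7+1+1+1+1+1
5+5+1+1
5+3+3+1
5+3+1+1+1+1
5+1+1+1+1+1+1+1
3+3+3+3
3+3+3+1+1+1
3+3+1+1+1+1+1+1
3+1+1+1+1+1+1+1+1+1
1+1+1+1+1+1+1+1+1+1+1+1
Counting gives 12.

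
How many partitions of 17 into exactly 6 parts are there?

44

There are too many to list fully; the first 12 (by largest part) are:
12, 1, 1, 1, 1, 1
11, 2, 1, 1, 1, 1
10, 3, 1, 1, 1, 1
10, 2, 2, 1, 1, 1
9, 4, 1, 1, 1, 1
9, 3, 2, 1, 1, 1
9, 2, 2, 2, 1, 1
8, 5, 1, 1, 1, 1
8, 4, 2, 1, 1, 1
8, 3, 3, 1, 1, 1
8, 3, 2, 2, 1, 1
8, 2, 2, 2, 2, 1
…and 32 more, for 44 total.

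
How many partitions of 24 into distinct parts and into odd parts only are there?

Enumerating:
23 + 1
21 + 3
19 + 5
17 + 7
15 + 9
15 + 5 + 3 + 1
13 + 11
13 + 7 + 3 + 1
11 + 9 + 3 + 1
11 + 7 + 5 + 1
9 + 7 + 5 + 3

11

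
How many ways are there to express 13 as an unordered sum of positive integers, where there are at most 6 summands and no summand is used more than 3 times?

62

A partial list (first 12 by largest part):
13
12+1
11+2
11+1+1
10+3
10+2+1
10+1+1+1
9+4
9+3+1
9+2+2
9+2+1+1
8+5
…and 50 more, for 62 total.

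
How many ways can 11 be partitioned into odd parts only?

Enumerating:
11
9,1,1
7,3,1
7,1,1,1,1
5,5,1
5,3,3
5,3,1,1,1
5,1,1,1,1,1,1
3,3,3,1,1
3,3,1,1,1,1,1
3,1,1,1,1,1,1,1,1
1,1,1,1,1,1,1,1,1,1,1
Counting gives 12.

12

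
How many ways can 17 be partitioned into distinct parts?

38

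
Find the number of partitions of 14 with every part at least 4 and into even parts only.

4

The partitions of 14 that satisfy the conditions:
14
10, 4
8, 6
6, 4, 4
Counting gives 4.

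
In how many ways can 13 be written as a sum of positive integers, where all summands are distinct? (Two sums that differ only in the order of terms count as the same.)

18

They are:
13
12,1
11,2
10,3
10,2,1
9,4
9,3,1
8,5
8,4,1
8,3,2
7,6
7,5,1
7,4,2
7,3,2,1
6,5,2
6,4,3
6,4,2,1
5,4,3,1
That's 18 in total.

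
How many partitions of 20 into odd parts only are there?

64

There are too many to list fully; the first 12 (by largest part) are:
1, 19
3, 17
1, 1, 1, 17
5, 15
1, 1, 3, 15
1, 1, 1, 1, 1, 15
7, 13
1, 1, 5, 13
1, 3, 3, 13
1, 1, 1, 1, 3, 13
1, 1, 1, 1, 1, 1, 1, 13
9, 11
…and 52 more, for 64 total.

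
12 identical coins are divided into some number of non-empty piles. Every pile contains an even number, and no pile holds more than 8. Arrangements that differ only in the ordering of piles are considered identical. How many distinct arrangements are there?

Listing the qualifying partitions of 12:
4, 8
2, 2, 8
6, 6
2, 4, 6
2, 2, 2, 6
4, 4, 4
2, 2, 4, 4
2, 2, 2, 2, 4
2, 2, 2, 2, 2, 2
Counting gives 9.

9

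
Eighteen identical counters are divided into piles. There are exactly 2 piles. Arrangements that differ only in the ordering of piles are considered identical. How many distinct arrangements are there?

They are:
17 + 1
16 + 2
15 + 3
14 + 4
13 + 5
12 + 6
11 + 7
10 + 8
9 + 9

9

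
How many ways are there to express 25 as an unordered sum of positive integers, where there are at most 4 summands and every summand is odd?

Enumerating:
25
23,1,1
21,3,1
19,5,1
19,3,3
17,7,1
17,5,3
15,9,1
15,7,3
15,5,5
13,11,1
13,9,3
13,7,5
11,11,3
11,9,5
11,7,7
9,9,7

17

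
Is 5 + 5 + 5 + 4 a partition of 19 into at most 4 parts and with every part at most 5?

Yes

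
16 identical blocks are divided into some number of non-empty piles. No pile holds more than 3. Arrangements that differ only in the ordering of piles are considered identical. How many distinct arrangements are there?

30

A partial list (first 12 by largest part):
3,3,3,3,3,1
3,3,3,3,2,2
3,3,3,3,2,1,1
3,3,3,3,1,1,1,1
3,3,3,2,2,2,1
3,3,3,2,2,1,1,1
3,3,3,2,1,1,1,1,1
3,3,3,1,1,1,1,1,1,1
3,3,2,2,2,2,2
3,3,2,2,2,2,1,1
3,3,2,2,2,1,1,1,1
3,3,2,2,1,1,1,1,1,1
…and 18 more, for 30 total.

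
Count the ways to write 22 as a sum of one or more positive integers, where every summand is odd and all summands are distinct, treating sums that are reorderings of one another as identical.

Listing the qualifying partitions of 22:
1 + 21
3 + 19
5 + 17
7 + 15
9 + 13
1 + 3 + 5 + 13
1 + 3 + 7 + 11
1 + 5 + 7 + 9
Counting gives 8.

8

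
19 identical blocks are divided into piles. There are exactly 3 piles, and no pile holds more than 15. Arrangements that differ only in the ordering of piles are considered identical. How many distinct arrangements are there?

28

A partial list (first 12 by largest part):
15 + 3 + 1
15 + 2 + 2
14 + 4 + 1
14 + 3 + 2
13 + 5 + 1
13 + 4 + 2
13 + 3 + 3
12 + 6 + 1
12 + 5 + 2
12 + 4 + 3
11 + 7 + 1
11 + 6 + 2
…and 16 more, for 28 total.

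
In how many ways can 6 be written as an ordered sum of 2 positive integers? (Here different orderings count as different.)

5

Equivalently, choose which 1 of the 5 gaps become plus signs: C(5,1) = 5.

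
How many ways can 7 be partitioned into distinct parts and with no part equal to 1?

The partitions of 7 that satisfy the conditions:
7
5 + 2
4 + 3
Counting gives 3.

3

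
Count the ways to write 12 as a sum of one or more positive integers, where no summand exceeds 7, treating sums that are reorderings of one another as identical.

A partial list (first 12 by largest part):
7+5
7+4+1
7+3+2
7+3+1+1
7+2+2+1
7+2+1+1+1
7+1+1+1+1+1
6+6
6+5+1
6+4+2
6+4+1+1
6+3+3
…and 53 more, for 65 total.

65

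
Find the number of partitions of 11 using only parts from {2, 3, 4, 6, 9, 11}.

7

Listing the qualifying partitions of 11:
11
9 + 2
6 + 3 + 2
4 + 4 + 3
4 + 3 + 2 + 2
3 + 3 + 3 + 2
3 + 2 + 2 + 2 + 2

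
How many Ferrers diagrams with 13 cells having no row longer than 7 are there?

82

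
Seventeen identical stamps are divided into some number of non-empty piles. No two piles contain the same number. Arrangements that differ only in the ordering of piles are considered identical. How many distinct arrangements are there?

A partial list (first 12 by largest part):
17
16+1
15+2
14+3
14+2+1
13+4
13+3+1
12+5
12+4+1
12+3+2
11+6
11+5+1
…and 26 more, for 38 total.

38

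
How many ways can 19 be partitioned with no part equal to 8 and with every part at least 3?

33

There are too many to list fully; the first 12 (by largest part) are:
19
3,16
4,15
5,14
6,13
3,3,13
7,12
3,4,12
3,5,11
4,4,11
9,10
3,6,10
…and 21 more, for 33 total.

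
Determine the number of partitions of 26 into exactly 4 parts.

Counting exhaustively, 136 partitions satisfy the conditions.

136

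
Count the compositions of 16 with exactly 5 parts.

Place 4 bars in the 15 internal gaps of a row of 16 dots: C(15,4) = 1365.

1365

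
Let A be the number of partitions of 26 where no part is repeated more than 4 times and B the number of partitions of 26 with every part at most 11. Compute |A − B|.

516

Partitions of 26 where no part is repeated more than 4 times: 1414.
Partitions of 26 with every part at most 11: 1930.
|1414 − 1930| = 516.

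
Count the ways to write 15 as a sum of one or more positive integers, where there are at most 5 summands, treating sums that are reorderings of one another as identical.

Systematic enumeration (by largest part, then next-largest, …) yields 84.

84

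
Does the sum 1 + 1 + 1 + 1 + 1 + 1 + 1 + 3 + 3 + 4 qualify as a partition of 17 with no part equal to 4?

No

The parts sum to 17, and the condition 'no summand equals 4' is violated.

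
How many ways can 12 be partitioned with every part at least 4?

They are:
12
4+8
5+7
6+6
4+4+4
That's 5 in total.

5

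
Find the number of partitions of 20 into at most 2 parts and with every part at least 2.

They are:
20
18,2
17,3
16,4
15,5
14,6
13,7
12,8
11,9
10,10

10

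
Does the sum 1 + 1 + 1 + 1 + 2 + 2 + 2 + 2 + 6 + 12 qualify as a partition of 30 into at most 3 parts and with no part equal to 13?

No

The parts sum to 30, and the condition 'there are at most 3 summands' is violated.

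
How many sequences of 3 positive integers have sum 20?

A composition of 20 into 3 positive parts is chosen by placing 2 dividers among the 19 gaps between 20 units: C(19,2) = 171.

171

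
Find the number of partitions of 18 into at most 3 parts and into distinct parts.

There are too many to list fully; the first 12 (by largest part) are:
18
17, 1
16, 2
15, 3
15, 2, 1
14, 4
14, 3, 1
13, 5
13, 4, 1
13, 3, 2
12, 6
12, 5, 1
…and 16 more, for 28 total.

28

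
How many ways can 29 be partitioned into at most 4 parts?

270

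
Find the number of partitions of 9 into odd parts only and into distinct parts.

They are:
9
5 + 3 + 1

2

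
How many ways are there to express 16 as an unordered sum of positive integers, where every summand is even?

Listing the qualifying partitions of 16:
16
14 + 2
12 + 4
12 + 2 + 2
10 + 6
10 + 4 + 2
10 + 2 + 2 + 2
8 + 8
8 + 6 + 2
8 + 4 + 4
8 + 4 + 2 + 2
8 + 2 + 2 + 2 + 2
6 + 6 + 4
6 + 6 + 2 + 2
6 + 4 + 4 + 2
6 + 4 + 2 + 2 + 2
6 + 2 + 2 + 2 + 2 + 2
4 + 4 + 4 + 4
4 + 4 + 4 + 2 + 2
4 + 4 + 2 + 2 + 2 + 2
4 + 2 + 2 + 2 + 2 + 2 + 2
2 + 2 + 2 + 2 + 2 + 2 + 2 + 2

22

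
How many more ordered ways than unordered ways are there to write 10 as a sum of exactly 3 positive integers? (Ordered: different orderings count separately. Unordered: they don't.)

28

Compositions: C(9,2) = 36.
Unordered (partitions into 3 parts): 8.
Difference: 36 − 8 = 28.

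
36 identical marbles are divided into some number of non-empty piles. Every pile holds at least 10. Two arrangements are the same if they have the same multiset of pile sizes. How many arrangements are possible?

They are:
36
26+10
25+11
24+12
23+13
22+14
21+15
20+16
19+17
18+18
16+10+10
15+11+10
14+12+10
14+11+11
13+13+10
13+12+11
12+12+12
Counting gives 17.

17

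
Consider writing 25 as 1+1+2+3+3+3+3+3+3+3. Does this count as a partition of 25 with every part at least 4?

The parts sum to 25, and the condition 'every summand is at least 4' is violated.

No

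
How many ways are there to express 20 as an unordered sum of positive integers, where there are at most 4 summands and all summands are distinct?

A partial list (first 12 by largest part):
20
19+1
18+2
17+3
17+2+1
16+4
16+3+1
15+5
15+4+1
15+3+2
14+6
14+5+1
…and 45 more, for 57 total.

57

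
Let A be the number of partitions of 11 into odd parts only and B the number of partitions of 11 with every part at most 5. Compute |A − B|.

Partitions of 11 into odd parts only: 12.
Partitions of 11 with every part at most 5: 37.
|12 − 37| = 25.

25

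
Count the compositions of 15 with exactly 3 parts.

91

By stars and bars with positive parts, the count is C(14,2) = 91.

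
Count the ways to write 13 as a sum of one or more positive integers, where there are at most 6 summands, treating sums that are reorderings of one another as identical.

71

There are 71 such partitions.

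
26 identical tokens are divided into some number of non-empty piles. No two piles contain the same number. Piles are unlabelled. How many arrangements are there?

165

There are 165 such partitions.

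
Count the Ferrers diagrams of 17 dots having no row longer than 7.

201

A full systematic count gives 201.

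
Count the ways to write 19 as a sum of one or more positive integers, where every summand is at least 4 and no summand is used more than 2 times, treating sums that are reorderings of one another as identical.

16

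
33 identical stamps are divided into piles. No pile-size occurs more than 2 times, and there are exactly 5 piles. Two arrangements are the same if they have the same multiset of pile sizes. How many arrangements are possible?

460

Enumerating by decreasing first part gives 460 partitions in all.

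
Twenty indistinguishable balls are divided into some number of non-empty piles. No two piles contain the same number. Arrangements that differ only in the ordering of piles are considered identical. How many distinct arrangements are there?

64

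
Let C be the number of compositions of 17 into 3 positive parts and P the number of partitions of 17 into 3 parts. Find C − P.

96

Compositions: C(16,2) = 120.
Partitions of 17 into exactly 3 parts: 24.
Difference: 120 − 24 = 96.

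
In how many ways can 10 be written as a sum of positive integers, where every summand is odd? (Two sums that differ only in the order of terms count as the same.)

10

Listing the qualifying partitions of 10:
9, 1
7, 3
7, 1, 1, 1
5, 5
5, 3, 1, 1
5, 1, 1, 1, 1, 1
3, 3, 3, 1
3, 3, 1, 1, 1, 1
3, 1, 1, 1, 1, 1, 1, 1
1, 1, 1, 1, 1, 1, 1, 1, 1, 1
That's 10 in total.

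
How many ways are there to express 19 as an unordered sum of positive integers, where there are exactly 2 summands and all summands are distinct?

9

They are:
18+1
17+2
16+3
15+4
14+5
13+6
12+7
11+8
10+9
That's 9 in total.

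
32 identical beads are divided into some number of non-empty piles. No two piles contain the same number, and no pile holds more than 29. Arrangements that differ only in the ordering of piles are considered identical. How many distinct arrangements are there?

Enumerating by decreasing first part gives 387 partitions in all.

387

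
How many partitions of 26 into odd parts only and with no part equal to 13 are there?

147

Counting exhaustively, 147 partitions satisfy the conditions.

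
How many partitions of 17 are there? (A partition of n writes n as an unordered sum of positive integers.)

Enumerating by decreasing first part gives 297 partitions in all.

297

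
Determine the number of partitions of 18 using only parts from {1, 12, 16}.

The partitions of 18 that satisfy the conditions:
1 + 1 + 16
1 + 1 + 1 + 1 + 1 + 1 + 12
1 + 1 + 1 + 1 + 1 + 1 + 1 + 1 + 1 + 1 + 1 + 1 + 1 + 1 + 1 + 1 + 1 + 1
That's 3 in total.

3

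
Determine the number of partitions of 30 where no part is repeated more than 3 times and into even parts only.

105

A full systematic count gives 105.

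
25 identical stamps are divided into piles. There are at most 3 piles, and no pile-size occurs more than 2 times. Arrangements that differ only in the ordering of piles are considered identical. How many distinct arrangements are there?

65

A partial list (first 12 by largest part):
25
24, 1
23, 2
23, 1, 1
22, 3
22, 2, 1
21, 4
21, 3, 1
21, 2, 2
20, 5
20, 4, 1
20, 3, 2
…and 53 more, for 65 total.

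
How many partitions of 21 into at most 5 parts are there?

221

There are 221 such partitions.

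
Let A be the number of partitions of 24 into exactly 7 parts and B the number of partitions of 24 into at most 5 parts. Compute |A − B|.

132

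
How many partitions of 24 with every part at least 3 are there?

110

A full systematic count gives 110.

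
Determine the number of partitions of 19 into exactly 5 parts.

There are too many to list fully; the first 12 (by largest part) are:
15,1,1,1,1
14,2,1,1,1
13,3,1,1,1
13,2,2,1,1
12,4,1,1,1
12,3,2,1,1
12,2,2,2,1
11,5,1,1,1
11,4,2,1,1
11,3,3,1,1
11,3,2,2,1
11,2,2,2,2
…and 58 more, for 70 total.

70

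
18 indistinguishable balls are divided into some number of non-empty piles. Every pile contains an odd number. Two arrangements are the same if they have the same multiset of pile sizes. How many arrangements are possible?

There are too many to list fully; the first 12 (by largest part) are:
17, 1
15, 3
15, 1, 1, 1
13, 5
13, 3, 1, 1
13, 1, 1, 1, 1, 1
11, 7
11, 5, 1, 1
11, 3, 3, 1
11, 3, 1, 1, 1, 1
11, 1, 1, 1, 1, 1, 1, 1
9, 9
…and 34 more, for 46 total.

46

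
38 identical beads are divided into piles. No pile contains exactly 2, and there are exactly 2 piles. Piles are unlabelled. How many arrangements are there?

18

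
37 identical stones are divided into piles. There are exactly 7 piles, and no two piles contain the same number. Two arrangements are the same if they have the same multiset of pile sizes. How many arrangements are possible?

28

There are too many to list fully; the first 12 (by largest part) are:
16+6+5+4+3+2+1
15+7+5+4+3+2+1
14+8+5+4+3+2+1
14+7+6+4+3+2+1
13+9+5+4+3+2+1
13+8+6+4+3+2+1
13+7+6+5+3+2+1
12+10+5+4+3+2+1
12+9+6+4+3+2+1
12+8+7+4+3+2+1
12+8+6+5+3+2+1
12+7+6+5+4+2+1
…and 16 more, for 28 total.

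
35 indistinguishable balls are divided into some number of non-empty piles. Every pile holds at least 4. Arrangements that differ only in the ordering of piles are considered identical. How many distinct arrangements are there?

A full systematic count gives 311.

311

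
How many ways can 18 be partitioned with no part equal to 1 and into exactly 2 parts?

8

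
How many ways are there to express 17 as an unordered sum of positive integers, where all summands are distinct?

38

A partial list (first 12 by largest part):
17
16 + 1
15 + 2
14 + 3
14 + 2 + 1
13 + 4
13 + 3 + 1
12 + 5
12 + 4 + 1
12 + 3 + 2
11 + 6
11 + 5 + 1
…and 26 more, for 38 total.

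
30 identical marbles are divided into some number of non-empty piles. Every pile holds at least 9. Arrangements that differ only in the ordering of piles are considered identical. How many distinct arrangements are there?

11

Listing the qualifying partitions of 30:
30
9+21
10+20
11+19
12+18
13+17
14+16
15+15
9+9+12
9+10+11
10+10+10
That's 11 in total.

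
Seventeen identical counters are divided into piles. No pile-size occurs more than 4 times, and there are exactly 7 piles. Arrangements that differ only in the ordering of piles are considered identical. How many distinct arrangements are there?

28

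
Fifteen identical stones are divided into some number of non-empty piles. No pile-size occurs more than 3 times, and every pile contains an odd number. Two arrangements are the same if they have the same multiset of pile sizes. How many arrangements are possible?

Listing the qualifying partitions of 15:
15
1+1+13
1+3+11
1+5+9
3+3+9
1+1+1+3+9
1+7+7
3+5+7
1+1+1+5+7
1+1+3+3+7
5+5+5
1+1+3+5+5
1+3+3+3+5

13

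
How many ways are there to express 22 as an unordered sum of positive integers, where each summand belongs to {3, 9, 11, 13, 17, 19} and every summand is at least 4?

2

They are:
13+9
11+11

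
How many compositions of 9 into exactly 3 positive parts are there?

28

A composition of 9 into 3 positive parts is chosen by placing 2 dividers among the 8 gaps between 9 units: C(8,2) = 28.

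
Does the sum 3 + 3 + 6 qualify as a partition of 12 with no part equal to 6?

No

The parts sum to 12, and the condition 'no summand equals 6' is violated.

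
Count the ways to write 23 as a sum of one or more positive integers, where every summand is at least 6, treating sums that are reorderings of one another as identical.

12

Listing the qualifying partitions of 23:
23
17, 6
16, 7
15, 8
14, 9
13, 10
12, 11
11, 6, 6
10, 7, 6
9, 8, 6
9, 7, 7
8, 8, 7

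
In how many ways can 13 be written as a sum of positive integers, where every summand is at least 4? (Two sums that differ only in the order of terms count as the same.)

5

They are:
13
4 + 9
5 + 8
6 + 7
4 + 4 + 5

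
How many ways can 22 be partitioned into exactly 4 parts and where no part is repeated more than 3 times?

Enumerating by decreasing first part gives 84 partitions in all.

84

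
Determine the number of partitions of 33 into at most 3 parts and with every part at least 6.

39

There are too many to list fully; the first 12 (by largest part) are:
33
27,6
26,7
25,8
24,9
23,10
22,11
21,12
21,6,6
20,13
20,7,6
19,14
…and 27 more, for 39 total.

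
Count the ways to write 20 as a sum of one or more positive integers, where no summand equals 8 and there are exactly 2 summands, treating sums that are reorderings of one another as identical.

9

Enumerating:
1, 19
2, 18
3, 17
4, 16
5, 15
6, 14
7, 13
9, 11
10, 10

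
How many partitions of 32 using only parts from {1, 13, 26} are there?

4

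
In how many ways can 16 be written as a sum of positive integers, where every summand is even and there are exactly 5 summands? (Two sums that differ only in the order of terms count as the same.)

3

They are:
2 + 2 + 2 + 2 + 8
2 + 2 + 2 + 4 + 6
2 + 2 + 4 + 4 + 4
That's 3 in total.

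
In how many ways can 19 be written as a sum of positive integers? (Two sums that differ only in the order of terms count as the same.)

Counting exhaustively, 490 partitions satisfy the conditions.

490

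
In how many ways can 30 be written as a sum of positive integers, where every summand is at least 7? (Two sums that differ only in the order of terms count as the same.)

Enumerating:
30
23+7
22+8
21+9
20+10
19+11
18+12
17+13
16+14
16+7+7
15+15
15+8+7
14+9+7
14+8+8
13+10+7
13+9+8
12+11+7
12+10+8
12+9+9
11+11+8
11+10+9
10+10+10
9+7+7+7
8+8+7+7
That's 24 in total.

24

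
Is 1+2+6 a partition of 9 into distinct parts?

The parts sum to 9, and the condition 'all summands are distinct' holds.

Yes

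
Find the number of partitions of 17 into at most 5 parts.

A full systematic count gives 119.

119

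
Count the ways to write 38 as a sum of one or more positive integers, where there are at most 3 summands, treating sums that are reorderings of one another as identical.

140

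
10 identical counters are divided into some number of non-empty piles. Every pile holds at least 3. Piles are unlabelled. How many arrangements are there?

Enumerating:
10
7 + 3
6 + 4
5 + 5
4 + 3 + 3
That's 5 in total.

5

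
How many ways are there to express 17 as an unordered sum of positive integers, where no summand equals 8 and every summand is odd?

38

There are too many to list fully; the first 12 (by largest part) are:
17
1,1,15
1,3,13
1,1,1,1,13
1,5,11
3,3,11
1,1,1,3,11
1,1,1,1,1,1,11
1,7,9
3,5,9
1,1,1,5,9
1,1,3,3,9
…and 26 more, for 38 total.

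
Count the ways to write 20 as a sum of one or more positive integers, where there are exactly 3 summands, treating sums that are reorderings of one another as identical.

33

There are too many to list fully; the first 12 (by largest part) are:
18+1+1
17+2+1
16+3+1
16+2+2
15+4+1
15+3+2
14+5+1
14+4+2
14+3+3
13+6+1
13+5+2
13+4+3
…and 21 more, for 33 total.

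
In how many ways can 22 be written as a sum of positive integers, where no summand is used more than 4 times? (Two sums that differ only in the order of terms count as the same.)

628

Enumerating by decreasing first part gives 628 partitions in all.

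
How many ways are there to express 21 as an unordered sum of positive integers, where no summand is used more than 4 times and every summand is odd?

There are too many to list fully; the first 12 (by largest part) are:
21
19+1+1
17+3+1
17+1+1+1+1
15+5+1
15+3+3
15+3+1+1+1
13+7+1
13+5+3
13+5+1+1+1
13+3+3+1+1
11+9+1
…and 29 more, for 41 total.

41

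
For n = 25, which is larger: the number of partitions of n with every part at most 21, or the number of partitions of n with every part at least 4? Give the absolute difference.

1894

Partitions of 25 with every part at most 21: 1951.
Partitions of 25 with every part at least 4: 57.
|1951 − 57| = 1894.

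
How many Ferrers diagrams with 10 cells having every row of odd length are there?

10

Enumerating:
1, 9
3, 7
1, 1, 1, 7
5, 5
1, 1, 3, 5
1, 1, 1, 1, 1, 5
1, 3, 3, 3
1, 1, 1, 1, 3, 3
1, 1, 1, 1, 1, 1, 1, 3
1, 1, 1, 1, 1, 1, 1, 1, 1, 1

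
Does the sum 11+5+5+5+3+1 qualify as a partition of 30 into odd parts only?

Yes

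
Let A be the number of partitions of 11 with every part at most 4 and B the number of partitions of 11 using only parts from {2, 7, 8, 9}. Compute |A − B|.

25

Partitions of 11 with every part at most 4: 27.
Partitions of 11 using only parts from {2, 7, 8, 9}: 2.
|27 − 2| = 25.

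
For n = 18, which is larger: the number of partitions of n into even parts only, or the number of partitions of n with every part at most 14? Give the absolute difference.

348

Partitions of 18 into even parts only: 30.
Partitions of 18 with every part at most 14: 378.
|30 − 378| = 348.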